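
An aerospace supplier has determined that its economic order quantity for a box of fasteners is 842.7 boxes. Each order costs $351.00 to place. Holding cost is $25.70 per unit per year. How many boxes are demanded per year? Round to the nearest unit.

D ≈ 25,998 boxes per year

Invert the EOQ relation Q*² = 2DS/H.
From Q* = √(2DS/H): D = Q*²H / (2S) = 842.7² × 25.7 / (2 × 351) = 25998.123.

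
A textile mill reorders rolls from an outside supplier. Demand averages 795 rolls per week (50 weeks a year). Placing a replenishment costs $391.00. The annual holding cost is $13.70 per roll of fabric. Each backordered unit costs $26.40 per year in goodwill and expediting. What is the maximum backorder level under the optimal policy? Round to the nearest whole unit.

Annual demand D = 795 × 50 = 39,750.
With planned backorders, Q* = √(2DS/H) · √((H+B)/B).
√(2DS/H) = √(2 × 39,750 × 391 / 13.7) = 1506.301.
√((H+B)/B) = √((13.7+26.4)/26.4) = 1.2325.
Q* ≈ 1856.444.
S* = Q* · H/(H+B) = 1856.444 × 13.7/40.1 ≈ 634.246.

S* ≈ 634 rolls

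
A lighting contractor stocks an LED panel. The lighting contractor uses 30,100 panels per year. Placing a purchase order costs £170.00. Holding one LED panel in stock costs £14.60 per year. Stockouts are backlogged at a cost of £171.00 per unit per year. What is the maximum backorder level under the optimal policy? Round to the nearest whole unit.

With planned backorders, Q* = √(2DS/H) · √((H+B)/B).
√(2DS/H) = √(2 × 30,100 × 170 / 14.6) = 837.233.
√((H+B)/B) = √((14.6+171)/171) = 1.0418.
Q* ≈ 872.242.
S* = Q* · H/(H+B) = 872.242 × 14.6/185.6 ≈ 68.614.

S* ≈ 69 panels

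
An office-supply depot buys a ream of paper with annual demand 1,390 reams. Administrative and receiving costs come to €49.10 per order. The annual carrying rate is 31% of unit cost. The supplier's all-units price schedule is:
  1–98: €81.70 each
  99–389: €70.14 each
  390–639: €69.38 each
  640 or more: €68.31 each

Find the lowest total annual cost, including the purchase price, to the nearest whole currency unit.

Holding cost per unit per year at price C is H = 0.31·C.
Evaluate total cost at each tier's feasible EOQ or, if the EOQ is below the tier, at the tier's minimum quantity.
EOQ at €81.70 = 73.4 (feasible in tier 1): TC = 1,390×€81.70 + (1,390/73.4)×49.1 + (73.4/2)×0.31×€81.70 = €115,422.32.
EOQ at €70.14 = 79.2 < 99, so use break Q=99: TC = 1,390×€70.14 + (1,390/99.0)×49.1 + (99.0/2)×0.31×€70.14 = €99,260.28.
EOQ at €69.38 = 79.7 < 390, so use break Q=390: TC = 1,390×€69.38 + (1,390/390.0)×49.1 + (390.0/2)×0.31×€69.38 = €100,807.22.
EOQ at €68.31 = 80.3 < 640, so use break Q=640: TC = 1,390×€68.31 + (1,390/640.0)×49.1 + (640.0/2)×0.31×€68.31 = €101,833.89.
Lowest total cost among the candidates is at Q = 99.0.

TC* ≈ €99,260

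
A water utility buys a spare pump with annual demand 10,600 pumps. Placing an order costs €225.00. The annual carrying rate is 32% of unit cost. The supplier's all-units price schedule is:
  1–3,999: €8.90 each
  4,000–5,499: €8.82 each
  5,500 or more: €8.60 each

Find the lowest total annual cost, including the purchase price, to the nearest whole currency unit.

TC* ≈ €98,026

Holding cost per unit per year at price C is H = 0.32·C.
For each price level, check whether its EOQ is feasible; otherwise the best quantity at that price is the breakpoint.
EOQ at €8.90 = 1294.2 (feasible in tier 1): TC = 10,600×€8.90 + (10,600/1294.2)×225 + (1294.2/2)×0.32×€8.90 = €98,025.78.
EOQ at €8.82 = 1300.0 < 4000, so use break Q=4000: TC = 10,600×€8.82 + (10,600/4000.0)×225 + (4000.0/2)×0.32×€8.82 = €99,733.05.
EOQ at €8.60 = 1316.5 < 5500, so use break Q=5500: TC = 10,600×€8.60 + (10,600/5500.0)×225 + (5500.0/2)×0.32×€8.60 = €99,161.64.
Lowest total cost among the candidates is at Q = 1294.2.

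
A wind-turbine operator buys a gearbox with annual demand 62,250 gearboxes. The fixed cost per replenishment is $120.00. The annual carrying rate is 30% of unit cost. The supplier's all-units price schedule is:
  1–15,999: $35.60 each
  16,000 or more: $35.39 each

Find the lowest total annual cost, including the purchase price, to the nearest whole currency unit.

Holding cost per unit per year at price C is H = 0.30·C.
Candidates are each tier's EOQ (if it falls in that tier) and each price-break quantity.
EOQ at $35.60 = 1182.7 (feasible in tier 1): TC = 62,250×$35.60 + (62,250/1182.7)×120 + (1182.7/2)×0.30×$35.60 = $2,228,731.67.
EOQ at $35.39 = 1186.2 < 16000, so use break Q=16000: TC = 62,250×$35.39 + (62,250/16000.0)×120 + (16000.0/2)×0.30×$35.39 = $2,288,430.38.
Lowest total cost among the candidates is at Q = 1182.7.

TC* ≈ $2,228,732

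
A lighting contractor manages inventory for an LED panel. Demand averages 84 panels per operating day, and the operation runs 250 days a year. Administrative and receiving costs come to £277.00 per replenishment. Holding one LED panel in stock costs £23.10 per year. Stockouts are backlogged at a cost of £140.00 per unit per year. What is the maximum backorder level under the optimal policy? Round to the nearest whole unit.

Annual demand D = 84 × 250 = 21,000.
With planned backorders, Q* = √(2DS/H) · √((H+B)/B).
√(2DS/H) = √(2 × 21,000 × 277 / 23.1) = 709.673.
√((H+B)/B) = √((23.1+140)/140) = 1.0794.
Q* ≈ 765.987.
S* = Q* · H/(H+B) = 765.987 × 23.1/163.1 ≈ 108.487.

S* ≈ 108 panels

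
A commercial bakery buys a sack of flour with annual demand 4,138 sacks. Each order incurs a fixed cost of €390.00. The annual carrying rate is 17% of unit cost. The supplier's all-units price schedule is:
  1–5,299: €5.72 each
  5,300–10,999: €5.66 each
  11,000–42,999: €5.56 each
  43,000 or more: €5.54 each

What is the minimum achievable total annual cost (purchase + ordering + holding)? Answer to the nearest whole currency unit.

TC* ≈ €25,441

Holding cost per unit per year at price C is H = 0.17·C.
Evaluate total cost at each tier's feasible EOQ or, if the EOQ is below the tier, at the tier's minimum quantity.
EOQ at €5.72 = 1821.9 (feasible in tier 1): TC = 4,138×€5.72 + (4,138/1821.9)×390 + (1821.9/2)×0.17×€5.72 = €25,440.96.
EOQ at €5.66 = 1831.5 < 5300, so use break Q=5300: TC = 4,138×€5.66 + (4,138/5300.0)×390 + (5300.0/2)×0.17×€5.66 = €26,275.40.
EOQ at €5.56 = 1847.9 < 11000, so use break Q=11000: TC = 4,138×€5.56 + (4,138/11000.0)×390 + (11000.0/2)×0.17×€5.56 = €28,352.59.
EOQ at €5.54 = 1851.2 < 43000, so use break Q=43000: TC = 4,138×€5.54 + (4,138/43000.0)×390 + (43000.0/2)×0.17×€5.54 = €43,210.75.
Lowest total cost among the candidates is at Q = 1821.9.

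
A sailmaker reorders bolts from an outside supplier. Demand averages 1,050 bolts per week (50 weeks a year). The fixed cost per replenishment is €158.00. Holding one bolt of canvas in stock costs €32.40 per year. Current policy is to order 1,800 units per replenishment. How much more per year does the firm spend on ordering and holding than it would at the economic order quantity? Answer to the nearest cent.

Extra cost ≈ €10,583.94 per year

Annual demand D = 1,050 × 50 = 52,500.
EOQ = √(2DS/H) = √(2 × 52,500 × 158 / 32.4) ≈ 715.57.
Cost at Q* = (D/Q*)S + (Q*/2)H = √(2DSH) ≈ €23,184.39.
Cost at Q = 1,800: (52,500/1,800)×158 + (1,800/2)×32.4 = €4,608.33 + €29,160.00 = €33,768.33.
Excess = €33,768.33 − €23,184.39 = €10,583.94.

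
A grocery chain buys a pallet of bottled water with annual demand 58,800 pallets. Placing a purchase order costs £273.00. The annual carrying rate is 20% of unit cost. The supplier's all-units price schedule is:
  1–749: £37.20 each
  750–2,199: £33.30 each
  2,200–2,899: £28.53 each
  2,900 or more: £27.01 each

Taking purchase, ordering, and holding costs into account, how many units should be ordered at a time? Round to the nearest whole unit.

Q* ≈ 2,900 pallets

Holding cost per unit per year at price C is H = 0.20·C.
Candidates are each tier's EOQ (if it falls in that tier) and each price-break quantity.
Tier 1 (£37.20): EOQ = 2077.3 exceeds tier's upper bound 749, so this tier is dominated.
EOQ at £33.30 = 2195.6 (feasible in tier 2): TC = 58,800×£33.30 + (58,800/2195.6)×273 + (2195.6/2)×0.20×£33.30 = £1,972,662.52.
EOQ at £28.53 = 2372.0 (feasible in tier 3): TC = 58,800×£28.53 + (58,800/2372.0)×273 + (2372.0/2)×0.20×£28.53 = £1,691,098.77.
EOQ at £27.01 = 2437.9 < 2900, so use break Q=2900: TC = 58,800×£27.01 + (58,800/2900.0)×273 + (2900.0/2)×0.20×£27.01 = £1,601,556.21.
Lowest total cost is £1,601,556.21 at Q = 2900.0.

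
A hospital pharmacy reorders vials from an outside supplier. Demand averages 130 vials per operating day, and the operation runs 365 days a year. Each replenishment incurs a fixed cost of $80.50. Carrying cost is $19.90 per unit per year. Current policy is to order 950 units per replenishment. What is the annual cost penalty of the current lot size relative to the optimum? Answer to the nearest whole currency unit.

Annual demand D = 130 × 365 = 47,450.
EOQ = √(2DS/H) = √(2 × 47,450 × 80.5 / 19.9) ≈ 619.59.
Cost at Q* = (D/Q*)S + (Q*/2)H = √(2DSH) ≈ $12,329.84.
Cost at Q = 950: (47,450/950)×80.5 + (950/2)×19.9 = $4,020.76 + $9,452.50 = $13,473.26.
Excess = $13,473.26 − $12,329.84 = $1,143.42.

Extra cost ≈ $1,143 per year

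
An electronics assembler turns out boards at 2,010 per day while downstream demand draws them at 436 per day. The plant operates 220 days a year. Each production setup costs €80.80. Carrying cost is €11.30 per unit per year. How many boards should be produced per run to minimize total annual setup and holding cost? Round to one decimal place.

Annual demand D = 436 × 220 = 95,920.
Production build-up factor (1 − d/p) = 1 − 436/2,010 = 0.7831.
Q* = √(2DS / (H(1 − d/p))) = √(2 × 95,920 × 80.8 / (11.3 × 0.7831)).
= √(15,500,672 / 8.8489) ≈ 1323.524.

Q* ≈ 1,323.5 boards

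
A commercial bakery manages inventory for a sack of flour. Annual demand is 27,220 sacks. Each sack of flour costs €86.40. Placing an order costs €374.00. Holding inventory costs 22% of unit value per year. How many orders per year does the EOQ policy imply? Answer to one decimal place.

Holding cost H = 0.22 × €86.40 = €19.0080 per unit per year.
EOQ = √(2DS/H) = √(2 × 27,220 × 374 / 19.008) ≈ 1034.97.
Orders per year = D / Q* = 27,220 / 1034.97 ≈ 26.300.

N ≈ 26.3 orders per year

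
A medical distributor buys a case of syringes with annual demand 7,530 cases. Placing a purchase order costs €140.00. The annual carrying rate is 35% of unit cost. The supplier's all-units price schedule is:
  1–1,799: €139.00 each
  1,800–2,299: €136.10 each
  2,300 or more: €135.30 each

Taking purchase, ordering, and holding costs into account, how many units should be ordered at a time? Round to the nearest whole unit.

Holding cost per unit per year at price C is H = 0.35·C.
Candidates are each tier's EOQ (if it falls in that tier) and each price-break quantity.
EOQ at €139.00 = 208.2 (feasible in tier 1): TC = 7,530×€139.00 + (7,530/208.2)×140 + (208.2/2)×0.35×€139.00 = €1,056,797.87.
EOQ at €136.10 = 210.4 < 1800, so use break Q=1800: TC = 7,530×€136.10 + (7,530/1800.0)×140 + (1800.0/2)×0.35×€136.10 = €1,068,290.17.
EOQ at €135.30 = 211.0 < 2300, so use break Q=2300: TC = 7,530×€135.30 + (7,530/2300.0)×140 + (2300.0/2)×0.35×€135.30 = €1,073,725.60.
Lowest total cost is €1,056,797.87 at Q = 208.2.

Q* ≈ 208 cases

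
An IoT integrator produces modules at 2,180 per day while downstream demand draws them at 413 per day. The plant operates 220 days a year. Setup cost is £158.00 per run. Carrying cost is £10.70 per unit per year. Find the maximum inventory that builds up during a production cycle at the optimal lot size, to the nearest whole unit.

I_max ≈ 1,475 modules

Annual demand D = 413 × 220 = 90,860.
Production build-up factor (1 − d/p) = 1 − 413/2,180 = 0.8106.
Q* = √(2DS / (H(1 − d/p))) = √(2 × 90,860 × 158 / (10.7 × 0.8106)).
= √(28,711,760 / 8.6729) ≈ 1819.483.
Maximum inventory = Q*(1 − d/p) = 1819.483 × 0.8106 ≈ 1474.783.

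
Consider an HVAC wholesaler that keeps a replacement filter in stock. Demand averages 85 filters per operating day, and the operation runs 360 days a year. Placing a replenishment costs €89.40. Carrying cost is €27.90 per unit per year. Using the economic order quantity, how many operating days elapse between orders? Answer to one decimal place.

Annual demand D = 85 × 360 = 30,600.
EOQ = √(2DS/H) = √(2 × 30,600 × 89.4 / 27.9) ≈ 442.84.
Cycle time = Q*/D × 360 = 442.84 / 30,600 × 360 ≈ 5.210 days.

T ≈ 5.2 days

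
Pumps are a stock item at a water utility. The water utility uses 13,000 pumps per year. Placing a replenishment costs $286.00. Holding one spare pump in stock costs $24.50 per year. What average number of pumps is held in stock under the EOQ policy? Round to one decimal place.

Average inventory ≈ 275.5 pumps

The optimal lot size = √(2DS/H) = √(2 × 13,000 × 286 / 24.5) ≈ 550.92.
Average inventory = Q*/2 ≈ 550.92 / 2 = 275.459.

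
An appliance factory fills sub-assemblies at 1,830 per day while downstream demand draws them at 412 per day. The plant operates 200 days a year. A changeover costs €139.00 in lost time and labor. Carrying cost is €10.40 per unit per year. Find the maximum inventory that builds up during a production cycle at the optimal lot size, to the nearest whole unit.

Annual demand D = 412 × 200 = 82,400.
Production build-up factor (1 − d/p) = 1 − 412/1,830 = 0.7749.
Q* = √(2DS / (H(1 − d/p))) = √(2 × 82,400 × 139 / (10.4 × 0.7749)).
= √(22,907,200 / 8.0586) ≈ 1685.997.
Maximum inventory = Q*(1 − d/p) = 1685.997 × 0.7749 ≈ 1306.417.

I_max ≈ 1,306 sub-assemblies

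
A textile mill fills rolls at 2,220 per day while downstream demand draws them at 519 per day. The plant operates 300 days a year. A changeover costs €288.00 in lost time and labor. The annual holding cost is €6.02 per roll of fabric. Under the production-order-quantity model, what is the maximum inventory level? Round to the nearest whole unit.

I_max ≈ 3,379 rolls

Annual demand D = 519 × 300 = 155,700.
Production build-up factor (1 − d/p) = 1 − 519/2,220 = 0.7662.
Q* = √(2DS / (H(1 − d/p))) = √(2 × 155,700 × 288 / (6.02 × 0.7662)).
= √(89,683,200 / 4.6126) ≈ 4409.422.
Maximum inventory = Q*(1 − d/p) = 4409.422 × 0.7662 ≈ 3378.570.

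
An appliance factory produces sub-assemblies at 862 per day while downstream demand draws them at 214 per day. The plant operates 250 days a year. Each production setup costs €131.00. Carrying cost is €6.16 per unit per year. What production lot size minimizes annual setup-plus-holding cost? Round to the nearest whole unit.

Annual demand D = 214 × 250 = 53,500.
Production build-up factor (1 − d/p) = 1 − 214/862 = 0.7517.
Q* = √(2DS / (H(1 − d/p))) = √(2 × 53,500 × 131 / (6.16 × 0.7517)).
= √(14,017,000 / 4.6307) ≈ 1739.816.

Q* ≈ 1,740 sub-assemblies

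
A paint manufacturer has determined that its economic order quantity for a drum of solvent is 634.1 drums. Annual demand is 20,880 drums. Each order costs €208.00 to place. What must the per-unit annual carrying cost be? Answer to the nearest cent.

Invert the EOQ relation Q*² = 2DS/H.
From Q* = √(2DS/H): H = 2DS / Q*² = 2 × 20,880 × 208 / 634.1² = 21.6027.

H ≈ €21.60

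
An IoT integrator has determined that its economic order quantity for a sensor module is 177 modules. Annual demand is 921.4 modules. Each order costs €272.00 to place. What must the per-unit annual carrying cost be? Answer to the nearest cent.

The basic EOQ model gives Q* = √(2DS/H); rearrange for the unknown.
From Q* = √(2DS/H): H = 2DS / Q*² = 2 × 921.4 × 272 / 177² = 15.9993.

H ≈ €16.00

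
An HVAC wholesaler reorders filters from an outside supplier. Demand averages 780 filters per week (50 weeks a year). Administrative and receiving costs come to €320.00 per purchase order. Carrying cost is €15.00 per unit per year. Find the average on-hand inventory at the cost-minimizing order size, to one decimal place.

Annual demand D = 780 × 50 = 39,000.
Q* = √(2DS/H) = √(2 × 39,000 × 320 / 15) ≈ 1289.96.
Average inventory = Q*/2 ≈ 1289.96 / 2 = 644.981.

Average inventory ≈ 645.0 filters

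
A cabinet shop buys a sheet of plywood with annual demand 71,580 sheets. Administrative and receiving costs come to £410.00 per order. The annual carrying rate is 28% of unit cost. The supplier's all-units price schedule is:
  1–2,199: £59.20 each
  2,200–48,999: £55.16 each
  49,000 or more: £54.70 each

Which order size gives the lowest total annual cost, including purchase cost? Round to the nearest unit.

Q* ≈ 2,200 sheets

Holding cost per unit per year at price C is H = 0.28·C.
Evaluate total cost at each tier's feasible EOQ or, if the EOQ is below the tier, at the tier's minimum quantity.
EOQ at £59.20 = 1881.8 (feasible in tier 1): TC = 71,580×£59.20 + (71,580/1881.8)×410 + (1881.8/2)×0.28×£59.20 = £4,268,727.96.
EOQ at £55.16 = 1949.4 < 2200, so use break Q=2200: TC = 71,580×£55.16 + (71,580/2200.0)×410 + (2200.0/2)×0.28×£55.16 = £3,978,681.99.
EOQ at £54.70 = 1957.6 < 49000, so use break Q=49000: TC = 71,580×£54.70 + (71,580/49000.0)×410 + (49000.0/2)×0.28×£54.70 = £4,291,266.93.
Lowest total cost is £3,978,681.99 at Q = 2200.0.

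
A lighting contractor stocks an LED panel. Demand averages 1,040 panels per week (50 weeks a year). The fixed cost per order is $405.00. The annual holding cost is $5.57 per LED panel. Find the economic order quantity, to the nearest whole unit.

Q* ≈ 2,750 panels

Annual demand D = 1,040 × 50 = 52,000.
EOQ = √(2DS / H) = √(2 × 52,000 × 405 / 5.57).
= √(42,120,000 / 5.57) = √7,561,938.9587 ≈ 2749.898.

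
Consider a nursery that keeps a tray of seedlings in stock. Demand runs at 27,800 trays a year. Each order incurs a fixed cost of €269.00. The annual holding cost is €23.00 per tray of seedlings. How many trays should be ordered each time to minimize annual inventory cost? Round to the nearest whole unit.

Q* ≈ 806 trays

EOQ = √(2DS / H) = √(2 × 27,800 × 269 / 23).
= √(14,956,400 / 23) = √650,278.2609 ≈ 806.398.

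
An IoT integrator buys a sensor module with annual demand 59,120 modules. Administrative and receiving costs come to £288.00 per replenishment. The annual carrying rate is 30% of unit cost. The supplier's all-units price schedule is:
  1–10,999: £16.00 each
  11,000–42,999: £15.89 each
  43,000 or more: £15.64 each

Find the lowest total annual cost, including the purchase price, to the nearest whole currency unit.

TC* ≈ £958,705

Holding cost per unit per year at price C is H = 0.30·C.
For each price level, check whether its EOQ is feasible; otherwise the best quantity at that price is the breakpoint.
EOQ at £16.00 = 2663.5 (feasible in tier 1): TC = 59,120×£16.00 + (59,120/2663.5)×288 + (2663.5/2)×0.30×£16.00 = £958,704.95.
EOQ at £15.89 = 2672.7 < 11000, so use break Q=11000: TC = 59,120×£15.89 + (59,120/11000.0)×288 + (11000.0/2)×0.30×£15.89 = £967,183.17.
EOQ at £15.64 = 2694.0 < 43000, so use break Q=43000: TC = 59,120×£15.64 + (59,120/43000.0)×288 + (43000.0/2)×0.30×£15.64 = £1,025,910.77.
Lowest total cost among the candidates is at Q = 2663.5.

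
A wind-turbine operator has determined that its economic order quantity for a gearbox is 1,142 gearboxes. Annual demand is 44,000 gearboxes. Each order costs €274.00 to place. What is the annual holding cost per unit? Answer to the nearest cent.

Squaring Q* = √(2DS/H) gives Q*² = 2DS/H.
From Q* = √(2DS/H): H = 2DS / Q*² = 2 × 44,000 × 274 / 1,142² = 18.4885.

H ≈ €18.49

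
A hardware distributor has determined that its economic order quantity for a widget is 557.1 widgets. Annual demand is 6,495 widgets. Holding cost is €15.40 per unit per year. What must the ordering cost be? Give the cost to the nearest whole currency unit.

Invert the EOQ relation Q*² = 2DS/H.
From Q* = √(2DS/H): S = Q*²H / (2D) = 557.1² × 15.4 / (2 × 6,495) = 367.9407.

S ≈ €368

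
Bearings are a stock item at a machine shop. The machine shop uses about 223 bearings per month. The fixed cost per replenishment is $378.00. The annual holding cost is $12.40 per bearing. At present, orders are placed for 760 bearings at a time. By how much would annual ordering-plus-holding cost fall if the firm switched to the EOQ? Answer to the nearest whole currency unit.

Extra cost ≈ $1,034 per year

Annual demand D = 223 × 12 = 2,676.
EOQ = √(2DS/H) = √(2 × 2,676 × 378 / 12.4) ≈ 403.92.
Cost at Q* = (D/Q*)S + (Q*/2)H = √(2DSH) ≈ $5,008.58.
Cost at Q = 760: (2,676/760)×378 + (760/2)×12.4 = $1,330.96 + $4,712.00 = $6,042.96.
Excess = $6,042.96 − $5,008.58 = $1,034.38.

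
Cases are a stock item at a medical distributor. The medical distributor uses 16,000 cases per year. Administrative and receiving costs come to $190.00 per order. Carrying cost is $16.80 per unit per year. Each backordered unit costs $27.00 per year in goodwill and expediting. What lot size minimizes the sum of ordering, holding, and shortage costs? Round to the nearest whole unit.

With planned backorders, Q* = √(2DS/H) · √((H+B)/B).
√(2DS/H) = √(2 × 16,000 × 190 / 16.8) = 601.585.
√((H+B)/B) = √((16.8+27)/27) = 1.2737.
Q* ≈ 766.218.

Q* ≈ 766 cases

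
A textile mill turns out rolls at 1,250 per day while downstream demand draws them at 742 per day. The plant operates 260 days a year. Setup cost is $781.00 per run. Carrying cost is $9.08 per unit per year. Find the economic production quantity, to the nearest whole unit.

Annual demand D = 742 × 260 = 192,920.
Production build-up factor (1 − d/p) = 1 − 742/1,250 = 0.4064.
Q* = √(2DS / (H(1 − d/p))) = √(2 × 192,920 × 781 / (9.08 × 0.4064)).
= √(301,341,040 / 3.6901) ≈ 9036.690.

Q* ≈ 9,037 rolls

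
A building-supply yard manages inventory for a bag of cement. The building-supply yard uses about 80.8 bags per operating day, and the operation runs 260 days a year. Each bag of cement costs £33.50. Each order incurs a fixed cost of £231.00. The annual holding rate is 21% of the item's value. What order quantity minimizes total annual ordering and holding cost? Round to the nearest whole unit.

Annual demand D = 80.8 × 260 = 21,008.
Holding cost H = 0.21 × £33.50 = £7.0350 per unit per year.
EOQ = √(2DS / H) = √(2 × 21,008 × 231 / 7.035).
= √(9,705,696 / 7.035) = √1,379,629.8507 ≈ 1174.576.

Q* ≈ 1,175 bags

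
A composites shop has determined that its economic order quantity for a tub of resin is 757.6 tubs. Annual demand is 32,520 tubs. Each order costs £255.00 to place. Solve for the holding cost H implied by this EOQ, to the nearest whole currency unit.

H ≈ £29

Squaring Q* = √(2DS/H) gives Q*² = 2DS/H.
From Q* = √(2DS/H): H = 2DS / Q*² = 2 × 32,520 × 255 / 757.6² = 28.8962.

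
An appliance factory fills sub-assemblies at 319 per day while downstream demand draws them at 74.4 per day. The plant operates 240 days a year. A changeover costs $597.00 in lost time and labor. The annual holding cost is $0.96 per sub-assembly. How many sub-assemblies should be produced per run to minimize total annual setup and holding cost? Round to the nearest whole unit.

Q* ≈ 5,382 sub-assemblies

Annual demand D = 74.4 × 240 = 17,856.
Production build-up factor (1 − d/p) = 1 − 74.4/319 = 0.7668.
Q* = √(2DS / (H(1 − d/p))) = √(2 × 17,856 × 597 / (0.96 × 0.7668)).
= √(21,320,064 / 0.7361) ≈ 5381.778.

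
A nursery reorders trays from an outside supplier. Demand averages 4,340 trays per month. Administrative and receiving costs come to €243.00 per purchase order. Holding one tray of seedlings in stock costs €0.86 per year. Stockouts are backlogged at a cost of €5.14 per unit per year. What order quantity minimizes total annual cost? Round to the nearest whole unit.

Annual demand D = 4,340 × 12 = 52,080.
With planned backorders, Q* = √(2DS/H) · √((H+B)/B).
√(2DS/H) = √(2 × 52,080 × 243 / 0.86) = 5425.058.
√((H+B)/B) = √((0.86+5.14)/5.14) = 1.0804.
Q* ≈ 5861.361.

Q* ≈ 5,861 trays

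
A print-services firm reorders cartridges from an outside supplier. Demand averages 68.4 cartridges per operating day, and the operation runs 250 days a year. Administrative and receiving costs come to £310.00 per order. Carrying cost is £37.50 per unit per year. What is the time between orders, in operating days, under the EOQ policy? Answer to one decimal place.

T ≈ 7.8 days

Annual demand D = 68.4 × 250 = 17,100.
EOQ = √(2DS/H) = √(2 × 17,100 × 310 / 37.5) ≈ 531.71.
Cycle time = Q*/D × 250 = 531.71 / 17,100 × 250 ≈ 7.774 days.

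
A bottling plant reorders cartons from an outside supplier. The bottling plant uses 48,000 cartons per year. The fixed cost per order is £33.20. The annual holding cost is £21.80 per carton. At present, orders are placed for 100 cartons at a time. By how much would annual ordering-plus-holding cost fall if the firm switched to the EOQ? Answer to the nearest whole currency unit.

EOQ = √(2DS/H) = √(2 × 48,000 × 33.2 / 21.8) ≈ 382.36.
Cost at Q* = (D/Q*)S + (Q*/2)H = √(2DSH) ≈ £8,335.52.
Cost at Q = 100: (48,000/100)×33.2 + (100/2)×21.8 = £15,936.00 + £1,090.00 = £17,026.00.
Excess = £17,026.00 − £8,335.52 = £8,690.48.

Extra cost ≈ £8,690 per year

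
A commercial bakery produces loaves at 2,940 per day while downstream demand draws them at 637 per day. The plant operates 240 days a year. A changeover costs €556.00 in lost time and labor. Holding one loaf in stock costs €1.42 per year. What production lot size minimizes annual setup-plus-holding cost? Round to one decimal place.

Q* ≈ 12,362.6 loaves

Annual demand D = 637 × 240 = 152,880.
Production build-up factor (1 − d/p) = 1 − 637/2,940 = 0.7833.
Q* = √(2DS / (H(1 − d/p))) = √(2 × 152,880 × 556 / (1.42 × 0.7833)).
= √(170,002,560 / 1.1123) ≈ 12362.612.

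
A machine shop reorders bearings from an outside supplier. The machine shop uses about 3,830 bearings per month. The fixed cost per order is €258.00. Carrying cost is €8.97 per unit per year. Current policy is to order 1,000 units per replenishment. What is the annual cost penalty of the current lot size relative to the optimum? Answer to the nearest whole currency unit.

Annual demand D = 3,830 × 12 = 45,960.
EOQ = √(2DS/H) = √(2 × 45,960 × 258 / 8.97) ≈ 1625.99.
Cost at Q* = (D/Q*)S + (Q*/2)H = √(2DSH) ≈ €14,585.16.
Cost at Q = 1,000: (45,960/1,000)×258 + (1,000/2)×8.97 = €11,857.68 + €4,485.00 = €16,342.68.
Excess = €16,342.68 − €14,585.16 = €1,757.52.

Extra cost ≈ €1,758 per year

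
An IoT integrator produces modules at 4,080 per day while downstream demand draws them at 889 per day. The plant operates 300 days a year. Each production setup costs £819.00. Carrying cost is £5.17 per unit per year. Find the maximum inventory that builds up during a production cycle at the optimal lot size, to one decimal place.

Annual demand D = 889 × 300 = 266,700.
Production build-up factor (1 − d/p) = 1 − 889/4,080 = 0.7821.
Q* = √(2DS / (H(1 − d/p))) = √(2 × 266,700 × 819 / (5.17 × 0.7821)).
= √(436,854,600 / 4.0435) ≈ 10394.171.
Maximum inventory = Q*(1 − d/p) = 10394.171 × 0.7821 ≈ 8129.363.

I_max ≈ 8,129.4 modules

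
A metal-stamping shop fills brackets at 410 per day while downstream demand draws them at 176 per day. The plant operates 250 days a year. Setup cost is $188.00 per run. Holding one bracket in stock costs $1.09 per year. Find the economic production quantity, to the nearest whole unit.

Q* ≈ 5,157 brackets

Annual demand D = 176 × 250 = 44,000.
Production build-up factor (1 − d/p) = 1 − 176/410 = 0.5707.
Q* = √(2DS / (H(1 − d/p))) = √(2 × 44,000 × 188 / (1.09 × 0.5707)).
= √(16,544,000 / 0.6221) ≈ 5156.927.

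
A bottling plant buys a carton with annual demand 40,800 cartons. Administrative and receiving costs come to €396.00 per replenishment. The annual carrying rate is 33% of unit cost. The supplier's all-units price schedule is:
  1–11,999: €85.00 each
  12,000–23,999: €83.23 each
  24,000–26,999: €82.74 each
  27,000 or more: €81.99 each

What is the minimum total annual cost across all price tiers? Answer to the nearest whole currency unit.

TC* ≈ €3,498,106

Holding cost per unit per year at price C is H = 0.33·C.
Evaluate total cost at each tier's feasible EOQ or, if the EOQ is below the tier, at the tier's minimum quantity.
EOQ at €85.00 = 1073.3 (feasible in tier 1): TC = 40,800×€85.00 + (40,800/1073.3)×396 + (1073.3/2)×0.33×€85.00 = €3,498,106.42.
EOQ at €83.23 = 1084.7 < 12000, so use break Q=12000: TC = 40,800×€83.23 + (40,800/12000.0)×396 + (12000.0/2)×0.33×€83.23 = €3,561,925.80.
EOQ at €82.74 = 1087.9 < 24000, so use break Q=24000: TC = 40,800×€82.74 + (40,800/24000.0)×396 + (24000.0/2)×0.33×€82.74 = €3,704,115.60.
EOQ at €81.99 = 1092.8 < 27000, so use break Q=27000: TC = 40,800×€81.99 + (40,800/27000.0)×396 + (27000.0/2)×0.33×€81.99 = €3,711,055.85.
Lowest total cost among the candidates is at Q = 1073.3.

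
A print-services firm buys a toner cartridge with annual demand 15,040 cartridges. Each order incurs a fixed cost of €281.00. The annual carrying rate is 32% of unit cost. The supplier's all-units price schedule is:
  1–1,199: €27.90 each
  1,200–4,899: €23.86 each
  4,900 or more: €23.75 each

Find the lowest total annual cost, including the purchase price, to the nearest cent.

Holding cost per unit per year at price C is H = 0.32·C.
Evaluate total cost at each tier's feasible EOQ or, if the EOQ is below the tier, at the tier's minimum quantity.
EOQ at €27.90 = 973.0 (feasible in tier 1): TC = 15,040×€27.90 + (15,040/973.0)×281 + (973.0/2)×0.32×€27.90 = €428,302.99.
EOQ at €23.86 = 1052.2 < 1200, so use break Q=1200: TC = 15,040×€23.86 + (15,040/1200.0)×281 + (1200.0/2)×0.32×€23.86 = €366,957.39.
EOQ at €23.75 = 1054.6 < 4900, so use break Q=4900: TC = 15,040×€23.75 + (15,040/4900.0)×281 + (4900.0/2)×0.32×€23.75 = €376,682.50.
Lowest total cost among the candidates is at Q = 1200.0.

TC* ≈ €366,957.39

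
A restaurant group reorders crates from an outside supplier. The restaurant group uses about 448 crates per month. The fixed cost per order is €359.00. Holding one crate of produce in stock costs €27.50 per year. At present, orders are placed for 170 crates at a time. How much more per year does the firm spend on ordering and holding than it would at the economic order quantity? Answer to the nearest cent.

Extra cost ≈ €3,387.48 per year

Annual demand D = 448 × 12 = 5,376.
EOQ = √(2DS/H) = √(2 × 5,376 × 359 / 27.5) ≈ 374.65.
Cost at Q* = (D/Q*)S + (Q*/2)H = √(2DSH) ≈ €10,302.87.
Cost at Q = 170: (5,376/170)×359 + (170/2)×27.5 = €11,352.85 + €2,337.50 = €13,690.35.
Excess = €13,690.35 − €10,302.87 = €3,387.48.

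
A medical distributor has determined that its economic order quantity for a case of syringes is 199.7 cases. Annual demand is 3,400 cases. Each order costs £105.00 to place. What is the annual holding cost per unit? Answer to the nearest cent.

H ≈ £17.90

The basic EOQ model gives Q* = √(2DS/H); rearrange for the unknown.
From Q* = √(2DS/H): H = 2DS / Q*² = 2 × 3,400 × 105 / 199.7² = 17.9037.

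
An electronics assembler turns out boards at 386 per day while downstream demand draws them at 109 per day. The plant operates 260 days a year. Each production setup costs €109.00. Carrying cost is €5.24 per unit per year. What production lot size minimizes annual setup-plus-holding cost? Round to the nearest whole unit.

Q* ≈ 1,282 boards

Annual demand D = 109 × 260 = 28,340.
Production build-up factor (1 − d/p) = 1 − 109/386 = 0.7176.
Q* = √(2DS / (H(1 − d/p))) = √(2 × 28,340 × 109 / (5.24 × 0.7176)).
= √(6,178,120 / 3.7603) ≈ 1281.788.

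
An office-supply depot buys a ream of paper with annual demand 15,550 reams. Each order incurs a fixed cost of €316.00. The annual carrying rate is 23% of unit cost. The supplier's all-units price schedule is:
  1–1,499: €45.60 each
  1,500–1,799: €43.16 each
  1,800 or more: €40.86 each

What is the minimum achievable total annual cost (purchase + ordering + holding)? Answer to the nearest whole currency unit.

TC* ≈ €646,561

Holding cost per unit per year at price C is H = 0.23·C.
Evaluate total cost at each tier's feasible EOQ or, if the EOQ is below the tier, at the tier's minimum quantity.
EOQ at €45.60 = 968.0 (feasible in tier 1): TC = 15,550×€45.60 + (15,550/968.0)×316 + (968.0/2)×0.23×€45.60 = €719,232.43.
EOQ at €43.16 = 995.0 < 1500, so use break Q=1500: TC = 15,550×€43.16 + (15,550/1500.0)×316 + (1500.0/2)×0.23×€43.16 = €681,858.97.
EOQ at €40.86 = 1022.6 < 1800, so use break Q=1800: TC = 15,550×€40.86 + (15,550/1800.0)×316 + (1800.0/2)×0.23×€40.86 = €646,560.91.
Lowest total cost among the candidates is at Q = 1800.0.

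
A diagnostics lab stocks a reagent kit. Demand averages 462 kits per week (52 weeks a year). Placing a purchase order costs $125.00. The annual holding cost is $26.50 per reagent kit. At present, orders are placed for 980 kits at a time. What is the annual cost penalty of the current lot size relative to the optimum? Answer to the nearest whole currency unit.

Extra cost ≈ $3,433 per year

Annual demand D = 462 × 52 = 24,024.
EOQ = √(2DS/H) = √(2 × 24,024 × 125 / 26.5) ≈ 476.07.
Cost at Q* = (D/Q*)S + (Q*/2)H = √(2DSH) ≈ $12,615.82.
Cost at Q = 980: (24,024/980)×125 + (980/2)×26.5 = $3,064.29 + $12,985.00 = $16,049.29.
Excess = $16,049.29 − $12,615.82 = $3,433.46.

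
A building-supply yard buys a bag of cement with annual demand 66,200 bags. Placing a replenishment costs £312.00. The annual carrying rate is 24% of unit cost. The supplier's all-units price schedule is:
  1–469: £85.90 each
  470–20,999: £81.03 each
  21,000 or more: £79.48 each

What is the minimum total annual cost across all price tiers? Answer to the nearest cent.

TC* ≈ £5,392,529.26

Holding cost per unit per year at price C is H = 0.24·C.
For each price level, check whether its EOQ is feasible; otherwise the best quantity at that price is the breakpoint.
Tier 1 (£85.90): EOQ = 1415.5 exceeds tier's upper bound 469, so this tier is dominated.
EOQ at £81.03 = 1457.4 (feasible in tier 2): TC = 66,200×£81.03 + (66,200/1457.4)×312 + (1457.4/2)×0.24×£81.03 = £5,392,529.26.
EOQ at £79.48 = 1471.6 < 21000, so use break Q=21000: TC = 66,200×£79.48 + (66,200/21000.0)×312 + (21000.0/2)×0.24×£79.48 = £5,462,849.14.
Lowest total cost among the candidates is at Q = 1457.4.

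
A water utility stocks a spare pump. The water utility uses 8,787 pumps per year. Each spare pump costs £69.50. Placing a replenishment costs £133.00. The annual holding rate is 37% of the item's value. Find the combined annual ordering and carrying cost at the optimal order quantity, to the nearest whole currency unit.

TC* ≈ £7,753

Holding cost H = 0.37 × £69.50 = £25.7150 per unit per year.
The optimal lot size = √(2DS/H) = √(2 × 8,787 × 133 / 25.715) ≈ 301.49.
At Q*, ordering cost (D/Q*)S equals holding cost (Q*/2)H, each = √(DSH/2).
Minimum total = √(2DSH) = √(2 × 8,787 × 133 × 25.715) ≈ 7752.725.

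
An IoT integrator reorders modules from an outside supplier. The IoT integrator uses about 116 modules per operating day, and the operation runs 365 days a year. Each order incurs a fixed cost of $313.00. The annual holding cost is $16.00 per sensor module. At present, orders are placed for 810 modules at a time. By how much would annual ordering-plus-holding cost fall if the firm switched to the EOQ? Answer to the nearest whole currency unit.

Extra cost ≈ $2,248 per year

Annual demand D = 116 × 365 = 42,340.
EOQ = √(2DS/H) = √(2 × 42,340 × 313 / 16) ≈ 1287.07.
Cost at Q* = (D/Q*)S + (Q*/2)H = √(2DSH) ≈ $20,593.14.
Cost at Q = 810: (42,340/810)×313 + (810/2)×16 = $16,361.01 + $6,480.00 = $22,841.01.
Excess = $22,841.01 − $20,593.14 = $2,247.87.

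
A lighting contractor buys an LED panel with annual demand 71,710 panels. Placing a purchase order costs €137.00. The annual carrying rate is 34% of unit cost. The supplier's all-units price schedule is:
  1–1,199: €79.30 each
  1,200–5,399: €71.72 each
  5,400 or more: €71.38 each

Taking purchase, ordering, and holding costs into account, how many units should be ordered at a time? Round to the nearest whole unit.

Holding cost per unit per year at price C is H = 0.34·C.
Evaluate total cost at each tier's feasible EOQ or, if the EOQ is below the tier, at the tier's minimum quantity.
EOQ at €79.30 = 853.7 (feasible in tier 1): TC = 71,710×€79.30 + (71,710/853.7)×137 + (853.7/2)×0.34×€79.30 = €5,709,619.60.
EOQ at €71.72 = 897.6 < 1200, so use break Q=1200: TC = 71,710×€71.72 + (71,710/1200.0)×137 + (1200.0/2)×0.34×€71.72 = €5,165,858.97.
EOQ at €71.38 = 899.8 < 5400, so use break Q=5400: TC = 71,710×€71.38 + (71,710/5400.0)×137 + (5400.0/2)×0.34×€71.38 = €5,186,005.95.
Lowest total cost is €5,165,858.97 at Q = 1200.0.

Q* ≈ 1,200 panels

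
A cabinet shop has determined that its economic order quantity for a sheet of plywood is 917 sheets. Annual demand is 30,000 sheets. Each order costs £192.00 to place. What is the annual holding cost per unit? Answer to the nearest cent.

H ≈ £13.70

Invert the EOQ relation Q*² = 2DS/H.
From Q* = √(2DS/H): H = 2DS / Q*² = 2 × 30,000 × 192 / 917² = 13.6998.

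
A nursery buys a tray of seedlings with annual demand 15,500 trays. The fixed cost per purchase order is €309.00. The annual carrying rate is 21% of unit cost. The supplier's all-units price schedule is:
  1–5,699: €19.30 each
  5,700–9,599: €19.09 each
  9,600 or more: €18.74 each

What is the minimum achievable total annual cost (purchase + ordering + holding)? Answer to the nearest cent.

Holding cost per unit per year at price C is H = 0.21·C.
Candidates are each tier's EOQ (if it falls in that tier) and each price-break quantity.
EOQ at €19.30 = 1537.3 (feasible in tier 1): TC = 15,500×€19.30 + (15,500/1537.3)×309 + (1537.3/2)×0.21×€19.30 = €305,380.87.
EOQ at €19.09 = 1545.8 < 5700, so use break Q=5700: TC = 15,500×€19.09 + (15,500/5700.0)×309 + (5700.0/2)×0.21×€19.09 = €308,160.63.
EOQ at €18.74 = 1560.1 < 9600, so use break Q=9600: TC = 15,500×€18.74 + (15,500/9600.0)×309 + (9600.0/2)×0.21×€18.74 = €309,858.83.
Lowest total cost among the candidates is at Q = 1537.3.

TC* ≈ €305,380.87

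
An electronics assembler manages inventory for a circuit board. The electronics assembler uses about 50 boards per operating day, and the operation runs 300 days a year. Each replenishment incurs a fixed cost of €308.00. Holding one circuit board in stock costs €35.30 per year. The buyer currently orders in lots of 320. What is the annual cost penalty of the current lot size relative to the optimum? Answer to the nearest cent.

Annual demand D = 50 × 300 = 15,000.
EOQ = √(2DS/H) = √(2 × 15,000 × 308 / 35.3) ≈ 511.62.
Cost at Q* = (D/Q*)S + (Q*/2)H = √(2DSH) ≈ €18,060.23.
Cost at Q = 320: (15,000/320)×308 + (320/2)×35.3 = €14,437.50 + €5,648.00 = €20,085.50.
Excess = €20,085.50 − €18,060.23 = €2,025.27.

Extra cost ≈ €2,025.27 per year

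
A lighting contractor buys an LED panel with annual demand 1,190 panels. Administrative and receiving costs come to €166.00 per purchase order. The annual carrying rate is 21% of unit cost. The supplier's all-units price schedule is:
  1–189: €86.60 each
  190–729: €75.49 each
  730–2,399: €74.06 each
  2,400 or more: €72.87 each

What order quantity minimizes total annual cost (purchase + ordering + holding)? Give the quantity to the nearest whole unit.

Q* ≈ 190 panels

Holding cost per unit per year at price C is H = 0.21·C.
Evaluate total cost at each tier's feasible EOQ or, if the EOQ is below the tier, at the tier's minimum quantity.
EOQ at €86.60 = 147.4 (feasible in tier 1): TC = 1,190×€86.60 + (1,190/147.4)×166 + (147.4/2)×0.21×€86.60 = €105,734.47.
EOQ at €75.49 = 157.9 < 190, so use break Q=190: TC = 1,190×€75.49 + (1,190/190.0)×166 + (190.0/2)×0.21×€75.49 = €92,378.81.
EOQ at €74.06 = 159.4 < 730, so use break Q=730: TC = 1,190×€74.06 + (1,190/730.0)×166 + (730.0/2)×0.21×€74.06 = €94,078.70.
EOQ at €72.87 = 160.7 < 2400, so use break Q=2400: TC = 1,190×€72.87 + (1,190/2400.0)×166 + (2400.0/2)×0.21×€72.87 = €105,160.85.
Lowest total cost is €92,378.81 at Q = 190.0.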